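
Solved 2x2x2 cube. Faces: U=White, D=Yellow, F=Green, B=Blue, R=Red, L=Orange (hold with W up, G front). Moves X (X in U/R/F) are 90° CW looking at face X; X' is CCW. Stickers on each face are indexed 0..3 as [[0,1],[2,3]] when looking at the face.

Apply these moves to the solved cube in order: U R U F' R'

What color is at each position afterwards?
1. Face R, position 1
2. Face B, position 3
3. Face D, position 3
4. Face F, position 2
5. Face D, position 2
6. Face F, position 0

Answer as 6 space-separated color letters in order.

Answer: B B G R Y B

Derivation:
After move 1 (U): U=WWWW F=RRGG R=BBRR B=OOBB L=GGOO
After move 2 (R): R=RBRB U=WRWG F=RYGY D=YBYO B=WOWB
After move 3 (U): U=WWGR F=RBGY R=WORB B=GGWB L=RYOO
After move 4 (F'): F=BYRG U=WWWR R=BOYB D=YOYO L=RROG
After move 5 (R'): R=OBBY U=WWWG F=BWRR D=YYYG B=OGOB
Query 1: R[1] = B
Query 2: B[3] = B
Query 3: D[3] = G
Query 4: F[2] = R
Query 5: D[2] = Y
Query 6: F[0] = B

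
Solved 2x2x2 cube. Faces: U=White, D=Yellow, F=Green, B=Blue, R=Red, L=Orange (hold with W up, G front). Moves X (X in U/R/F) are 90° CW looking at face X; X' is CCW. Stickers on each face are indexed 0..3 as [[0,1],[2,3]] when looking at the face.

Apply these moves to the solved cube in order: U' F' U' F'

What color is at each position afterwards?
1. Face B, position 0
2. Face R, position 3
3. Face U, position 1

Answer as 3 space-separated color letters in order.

After move 1 (U'): U=WWWW F=OOGG R=GGRR B=RRBB L=BBOO
After move 2 (F'): F=OGOG U=WWGR R=YGYR D=BOYY L=BWOW
After move 3 (U'): U=WRWG F=BWOG R=OGYR B=YGBB L=RROW
After move 4 (F'): F=WGBO U=WROY R=OGBR D=RWYY L=RGOW
Query 1: B[0] = Y
Query 2: R[3] = R
Query 3: U[1] = R

Answer: Y R R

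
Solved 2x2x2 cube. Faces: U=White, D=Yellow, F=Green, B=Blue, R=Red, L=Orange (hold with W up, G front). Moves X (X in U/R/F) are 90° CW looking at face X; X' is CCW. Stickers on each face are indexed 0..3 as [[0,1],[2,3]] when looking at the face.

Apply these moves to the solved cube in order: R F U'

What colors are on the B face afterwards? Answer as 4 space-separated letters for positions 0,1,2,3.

After move 1 (R): R=RRRR U=WGWG F=GYGY D=YBYB B=WBWB
After move 2 (F): F=GGYY U=WGOO R=WRGR D=RRYB L=OYOB
After move 3 (U'): U=GOWO F=OYYY R=GGGR B=WRWB L=WBOB
Query: B face = WRWB

Answer: W R W B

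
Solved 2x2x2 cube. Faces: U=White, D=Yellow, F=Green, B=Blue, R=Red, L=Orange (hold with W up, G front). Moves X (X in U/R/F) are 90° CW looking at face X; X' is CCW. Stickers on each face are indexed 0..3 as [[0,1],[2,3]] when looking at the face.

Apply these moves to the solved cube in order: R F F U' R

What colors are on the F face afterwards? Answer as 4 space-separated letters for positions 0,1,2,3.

Answer: O W Y B

Derivation:
After move 1 (R): R=RRRR U=WGWG F=GYGY D=YBYB B=WBWB
After move 2 (F): F=GGYY U=WGOO R=WRGR D=RRYB L=OYOB
After move 3 (F): F=YGYG U=WGBY R=OROR D=GWYB L=OROR
After move 4 (U'): U=GYWB F=ORYG R=YGOR B=ORWB L=WBOR
After move 5 (R): R=OYRG U=GRWG F=OWYB D=GWYO B=BRYB
Query: F face = OWYB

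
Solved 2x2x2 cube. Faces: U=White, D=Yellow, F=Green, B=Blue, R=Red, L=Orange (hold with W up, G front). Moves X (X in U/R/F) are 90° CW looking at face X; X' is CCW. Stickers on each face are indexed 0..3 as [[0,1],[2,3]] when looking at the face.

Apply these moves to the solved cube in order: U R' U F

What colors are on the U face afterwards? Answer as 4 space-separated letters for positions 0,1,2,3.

After move 1 (U): U=WWWW F=RRGG R=BBRR B=OOBB L=GGOO
After move 2 (R'): R=BRBR U=WBWO F=RWGW D=YRYG B=YOYB
After move 3 (U): U=WWOB F=BRGW R=YOBR B=GGYB L=RWOO
After move 4 (F): F=GBWR U=WWOW R=OOBR D=BYYG L=RYOR
Query: U face = WWOW

Answer: W W O W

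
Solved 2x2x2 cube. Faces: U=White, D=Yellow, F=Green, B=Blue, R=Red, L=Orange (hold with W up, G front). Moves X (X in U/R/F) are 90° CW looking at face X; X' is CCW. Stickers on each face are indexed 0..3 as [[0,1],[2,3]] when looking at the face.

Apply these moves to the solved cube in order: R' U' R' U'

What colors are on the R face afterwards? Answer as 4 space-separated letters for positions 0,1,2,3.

After move 1 (R'): R=RRRR U=WBWB F=GWGW D=YGYG B=YBYB
After move 2 (U'): U=BBWW F=OOGW R=GWRR B=RRYB L=YBOO
After move 3 (R'): R=WRGR U=BYWR F=OBGW D=YOYW B=GRGB
After move 4 (U'): U=YRBW F=YBGW R=OBGR B=WRGB L=GROO
Query: R face = OBGR

Answer: O B G R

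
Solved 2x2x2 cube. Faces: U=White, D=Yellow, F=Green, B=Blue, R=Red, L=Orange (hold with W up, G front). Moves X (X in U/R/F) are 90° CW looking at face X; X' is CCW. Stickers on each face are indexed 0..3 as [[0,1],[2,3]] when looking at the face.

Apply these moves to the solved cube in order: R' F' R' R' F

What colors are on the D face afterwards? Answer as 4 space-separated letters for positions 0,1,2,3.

Answer: R R Y R

Derivation:
After move 1 (R'): R=RRRR U=WBWB F=GWGW D=YGYG B=YBYB
After move 2 (F'): F=WWGG U=WBRR R=GRYR D=OOYG L=OBOW
After move 3 (R'): R=RRGY U=WYRY F=WBGR D=OWYG B=GBOB
After move 4 (R'): R=RYRG U=WORG F=WYGY D=OBYR B=GBWB
After move 5 (F): F=GWYY U=WOWB R=RYGG D=RRYR L=OOOB
Query: D face = RRYR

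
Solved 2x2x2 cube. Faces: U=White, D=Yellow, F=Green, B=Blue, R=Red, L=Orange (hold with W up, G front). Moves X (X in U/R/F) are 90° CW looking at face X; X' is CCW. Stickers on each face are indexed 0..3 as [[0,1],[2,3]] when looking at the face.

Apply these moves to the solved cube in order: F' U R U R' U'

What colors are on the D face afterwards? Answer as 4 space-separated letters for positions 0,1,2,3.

Answer: O B Y Y

Derivation:
After move 1 (F'): F=GGGG U=WWRR R=YRYR D=OOYY L=OWOW
After move 2 (U): U=RWRW F=YRGG R=BBYR B=OWBB L=GGOW
After move 3 (R): R=YBRB U=RRRG F=YOGY D=OBYO B=WWWB
After move 4 (U): U=RRGR F=YBGY R=WWRB B=GGWB L=YOOW
After move 5 (R'): R=WBWR U=RWGG F=YRGR D=OBYY B=OGBB
After move 6 (U'): U=WGRG F=YOGR R=YRWR B=WBBB L=OGOW
Query: D face = OBYY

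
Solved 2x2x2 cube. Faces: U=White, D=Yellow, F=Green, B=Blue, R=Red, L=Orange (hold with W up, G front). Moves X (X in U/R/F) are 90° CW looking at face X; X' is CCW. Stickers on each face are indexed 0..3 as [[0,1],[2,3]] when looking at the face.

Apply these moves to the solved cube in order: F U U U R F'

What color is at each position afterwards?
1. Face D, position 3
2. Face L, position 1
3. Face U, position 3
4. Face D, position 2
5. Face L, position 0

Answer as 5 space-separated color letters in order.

After move 1 (F): F=GGGG U=WWOO R=WRWR D=RRYY L=OYOY
After move 2 (U): U=OWOW F=WRGG R=BBWR B=OYBB L=GGOY
After move 3 (U): U=OOWW F=BBGG R=OYWR B=GGBB L=WROY
After move 4 (U): U=WOWO F=OYGG R=GGWR B=WRBB L=BBOY
After move 5 (R): R=WGRG U=WYWG F=ORGY D=RBYW B=OROB
After move 6 (F'): F=RYOG U=WYWR R=BGRG D=BYYW L=BGOW
Query 1: D[3] = W
Query 2: L[1] = G
Query 3: U[3] = R
Query 4: D[2] = Y
Query 5: L[0] = B

Answer: W G R Y B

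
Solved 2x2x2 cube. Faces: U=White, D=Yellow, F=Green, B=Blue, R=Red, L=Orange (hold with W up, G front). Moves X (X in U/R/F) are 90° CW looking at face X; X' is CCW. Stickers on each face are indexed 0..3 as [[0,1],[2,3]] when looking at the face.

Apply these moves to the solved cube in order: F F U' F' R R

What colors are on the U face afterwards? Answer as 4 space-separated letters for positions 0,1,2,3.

After move 1 (F): F=GGGG U=WWOO R=WRWR D=RRYY L=OYOY
After move 2 (F): F=GGGG U=WWYY R=OROR D=WWYY L=OROR
After move 3 (U'): U=WYWY F=ORGG R=GGOR B=ORBB L=BBOR
After move 4 (F'): F=RGOG U=WYGO R=WGWR D=BRYY L=BYOW
After move 5 (R): R=WWRG U=WGGG F=RROY D=BBYO B=ORYB
After move 6 (R): R=RWGW U=WRGY F=RBOO D=BYYO B=GRGB
Query: U face = WRGY

Answer: W R G Y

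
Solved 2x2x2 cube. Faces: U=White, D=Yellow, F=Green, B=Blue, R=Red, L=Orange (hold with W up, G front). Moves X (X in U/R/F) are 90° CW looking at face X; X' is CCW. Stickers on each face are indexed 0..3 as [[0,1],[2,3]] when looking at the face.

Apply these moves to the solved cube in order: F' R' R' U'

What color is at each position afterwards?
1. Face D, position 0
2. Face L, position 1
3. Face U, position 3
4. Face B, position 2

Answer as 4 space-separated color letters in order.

After move 1 (F'): F=GGGG U=WWRR R=YRYR D=OOYY L=OWOW
After move 2 (R'): R=RRYY U=WBRB F=GWGR D=OGYG B=YBOB
After move 3 (R'): R=RYRY U=WORY F=GBGB D=OWYR B=GBGB
After move 4 (U'): U=OYWR F=OWGB R=GBRY B=RYGB L=GBOW
Query 1: D[0] = O
Query 2: L[1] = B
Query 3: U[3] = R
Query 4: B[2] = G

Answer: O B R G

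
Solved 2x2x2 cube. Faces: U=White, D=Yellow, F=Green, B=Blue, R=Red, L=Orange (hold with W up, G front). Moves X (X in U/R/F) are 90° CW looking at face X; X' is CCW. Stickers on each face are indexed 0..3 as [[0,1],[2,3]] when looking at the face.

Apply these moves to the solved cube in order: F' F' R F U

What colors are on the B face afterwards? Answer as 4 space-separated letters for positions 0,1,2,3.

Answer: O W W B

Derivation:
After move 1 (F'): F=GGGG U=WWRR R=YRYR D=OOYY L=OWOW
After move 2 (F'): F=GGGG U=WWYY R=OROR D=WWYY L=OROR
After move 3 (R): R=OORR U=WGYG F=GWGY D=WBYB B=YBWB
After move 4 (F): F=GGYW U=WGRR R=YOGR D=ROYB L=OWOB
After move 5 (U): U=RWRG F=YOYW R=YBGR B=OWWB L=GGOB
Query: B face = OWWB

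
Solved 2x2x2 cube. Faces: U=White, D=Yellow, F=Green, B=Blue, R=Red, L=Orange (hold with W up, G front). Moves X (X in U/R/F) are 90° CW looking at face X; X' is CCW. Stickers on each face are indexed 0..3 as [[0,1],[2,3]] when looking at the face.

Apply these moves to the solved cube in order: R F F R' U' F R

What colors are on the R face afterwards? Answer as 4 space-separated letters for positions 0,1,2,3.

Answer: B W O G

Derivation:
After move 1 (R): R=RRRR U=WGWG F=GYGY D=YBYB B=WBWB
After move 2 (F): F=GGYY U=WGOO R=WRGR D=RRYB L=OYOB
After move 3 (F): F=YGYG U=WGBY R=OROR D=GWYB L=OROR
After move 4 (R'): R=RROO U=WWBW F=YGYY D=GGYG B=BBWB
After move 5 (U'): U=WWWB F=ORYY R=YGOO B=RRWB L=BBOR
After move 6 (F): F=YOYR U=WWRB R=WGBO D=OYYG L=BGOG
After move 7 (R): R=BWOG U=WORR F=YYYG D=OWYR B=BRWB
Query: R face = BWOG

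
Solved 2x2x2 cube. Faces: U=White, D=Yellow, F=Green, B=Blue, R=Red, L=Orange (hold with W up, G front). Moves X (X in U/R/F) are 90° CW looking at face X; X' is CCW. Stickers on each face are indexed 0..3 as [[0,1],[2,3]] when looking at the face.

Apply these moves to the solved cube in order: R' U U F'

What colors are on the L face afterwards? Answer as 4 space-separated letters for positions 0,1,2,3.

Answer: R W O B

Derivation:
After move 1 (R'): R=RRRR U=WBWB F=GWGW D=YGYG B=YBYB
After move 2 (U): U=WWBB F=RRGW R=YBRR B=OOYB L=GWOO
After move 3 (U): U=BWBW F=YBGW R=OORR B=GWYB L=RROO
After move 4 (F'): F=BWYG U=BWOR R=GOYR D=ROYG L=RWOB
Query: L face = RWOB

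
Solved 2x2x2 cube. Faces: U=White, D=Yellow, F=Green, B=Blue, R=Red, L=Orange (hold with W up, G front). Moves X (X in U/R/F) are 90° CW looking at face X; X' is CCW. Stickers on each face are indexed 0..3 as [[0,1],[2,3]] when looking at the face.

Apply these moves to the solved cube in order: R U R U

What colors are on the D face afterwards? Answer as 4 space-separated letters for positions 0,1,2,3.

Answer: Y W Y O

Derivation:
After move 1 (R): R=RRRR U=WGWG F=GYGY D=YBYB B=WBWB
After move 2 (U): U=WWGG F=RRGY R=WBRR B=OOWB L=GYOO
After move 3 (R): R=RWRB U=WRGY F=RBGB D=YWYO B=GOWB
After move 4 (U): U=GWYR F=RWGB R=GORB B=GYWB L=RBOO
Query: D face = YWYO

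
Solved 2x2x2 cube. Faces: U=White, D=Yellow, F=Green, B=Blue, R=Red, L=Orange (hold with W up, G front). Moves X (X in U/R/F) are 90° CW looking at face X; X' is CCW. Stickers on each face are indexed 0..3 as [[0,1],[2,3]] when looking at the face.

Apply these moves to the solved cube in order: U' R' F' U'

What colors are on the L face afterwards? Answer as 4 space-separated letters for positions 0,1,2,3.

Answer: Y R O W

Derivation:
After move 1 (U'): U=WWWW F=OOGG R=GGRR B=RRBB L=BBOO
After move 2 (R'): R=GRGR U=WBWR F=OWGW D=YOYG B=YRYB
After move 3 (F'): F=WWOG U=WBGG R=ORYR D=BOYG L=BROW
After move 4 (U'): U=BGWG F=BROG R=WWYR B=ORYB L=YROW
Query: L face = YROW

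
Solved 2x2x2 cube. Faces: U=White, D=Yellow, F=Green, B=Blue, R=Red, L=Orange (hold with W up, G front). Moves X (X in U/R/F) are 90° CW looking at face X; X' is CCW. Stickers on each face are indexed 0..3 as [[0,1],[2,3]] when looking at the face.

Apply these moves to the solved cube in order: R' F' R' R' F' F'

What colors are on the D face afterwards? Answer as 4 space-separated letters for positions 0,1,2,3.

Answer: G R Y R

Derivation:
After move 1 (R'): R=RRRR U=WBWB F=GWGW D=YGYG B=YBYB
After move 2 (F'): F=WWGG U=WBRR R=GRYR D=OOYG L=OBOW
After move 3 (R'): R=RRGY U=WYRY F=WBGR D=OWYG B=GBOB
After move 4 (R'): R=RYRG U=WORG F=WYGY D=OBYR B=GBWB
After move 5 (F'): F=YYWG U=WORR R=BYOG D=BWYR L=OGOR
After move 6 (F'): F=YGYW U=WOBO R=WYBG D=GRYR L=OROR
Query: D face = GRYR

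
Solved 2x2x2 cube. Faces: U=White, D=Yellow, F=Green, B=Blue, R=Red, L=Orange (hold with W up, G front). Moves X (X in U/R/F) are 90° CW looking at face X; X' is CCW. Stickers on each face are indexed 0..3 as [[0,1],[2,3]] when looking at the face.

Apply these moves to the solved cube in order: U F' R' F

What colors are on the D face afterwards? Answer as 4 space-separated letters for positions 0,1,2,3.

Answer: Y B Y G

Derivation:
After move 1 (U): U=WWWW F=RRGG R=BBRR B=OOBB L=GGOO
After move 2 (F'): F=RGRG U=WWBR R=YBYR D=GOYY L=GWOW
After move 3 (R'): R=BRYY U=WBBO F=RWRR D=GGYG B=YOOB
After move 4 (F): F=RRRW U=WBWW R=BROY D=YBYG L=GGOG
Query: D face = YBYG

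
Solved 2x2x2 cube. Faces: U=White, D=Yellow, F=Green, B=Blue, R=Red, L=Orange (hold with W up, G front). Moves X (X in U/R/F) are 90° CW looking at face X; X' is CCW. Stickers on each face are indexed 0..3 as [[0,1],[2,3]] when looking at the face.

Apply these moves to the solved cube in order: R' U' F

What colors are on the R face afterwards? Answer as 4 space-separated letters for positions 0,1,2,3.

After move 1 (R'): R=RRRR U=WBWB F=GWGW D=YGYG B=YBYB
After move 2 (U'): U=BBWW F=OOGW R=GWRR B=RRYB L=YBOO
After move 3 (F): F=GOWO U=BBOB R=WWWR D=RGYG L=YYOG
Query: R face = WWWR

Answer: W W W R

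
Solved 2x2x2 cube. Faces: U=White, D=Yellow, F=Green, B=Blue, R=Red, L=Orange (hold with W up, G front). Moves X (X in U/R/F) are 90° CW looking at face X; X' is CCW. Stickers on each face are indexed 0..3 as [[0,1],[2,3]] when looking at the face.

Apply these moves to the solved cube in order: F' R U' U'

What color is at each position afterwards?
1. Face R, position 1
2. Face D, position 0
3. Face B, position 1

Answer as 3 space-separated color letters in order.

After move 1 (F'): F=GGGG U=WWRR R=YRYR D=OOYY L=OWOW
After move 2 (R): R=YYRR U=WGRG F=GOGY D=OBYB B=RBWB
After move 3 (U'): U=GGWR F=OWGY R=GORR B=YYWB L=RBOW
After move 4 (U'): U=GRGW F=RBGY R=OWRR B=GOWB L=YYOW
Query 1: R[1] = W
Query 2: D[0] = O
Query 3: B[1] = O

Answer: W O O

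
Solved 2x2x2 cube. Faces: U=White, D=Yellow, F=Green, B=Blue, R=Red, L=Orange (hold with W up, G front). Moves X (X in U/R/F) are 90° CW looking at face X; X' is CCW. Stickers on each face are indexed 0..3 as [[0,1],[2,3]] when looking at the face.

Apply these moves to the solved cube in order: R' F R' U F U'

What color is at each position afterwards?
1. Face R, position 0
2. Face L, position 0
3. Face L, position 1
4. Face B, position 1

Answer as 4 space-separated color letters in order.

After move 1 (R'): R=RRRR U=WBWB F=GWGW D=YGYG B=YBYB
After move 2 (F): F=GGWW U=WBOO R=WRBR D=RRYG L=OYOG
After move 3 (R'): R=RRWB U=WYOY F=GBWO D=RGYW B=GBRB
After move 4 (U): U=OWYY F=RRWO R=GBWB B=OYRB L=GBOG
After move 5 (F): F=WROR U=OWGB R=YBYB D=WGYW L=GROG
After move 6 (U'): U=WBOG F=GROR R=WRYB B=YBRB L=OYOG
Query 1: R[0] = W
Query 2: L[0] = O
Query 3: L[1] = Y
Query 4: B[1] = B

Answer: W O Y B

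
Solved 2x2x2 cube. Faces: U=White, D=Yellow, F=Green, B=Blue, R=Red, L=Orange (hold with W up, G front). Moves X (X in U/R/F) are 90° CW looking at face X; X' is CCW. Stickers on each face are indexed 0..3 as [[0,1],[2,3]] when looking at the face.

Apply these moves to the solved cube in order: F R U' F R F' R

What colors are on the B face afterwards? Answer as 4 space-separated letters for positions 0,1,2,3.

Answer: R W O B

Derivation:
After move 1 (F): F=GGGG U=WWOO R=WRWR D=RRYY L=OYOY
After move 2 (R): R=WWRR U=WGOG F=GRGY D=RBYB B=OBWB
After move 3 (U'): U=GGWO F=OYGY R=GRRR B=WWWB L=OBOY
After move 4 (F): F=GOYY U=GGYB R=WROR D=RGYB L=OROB
After move 5 (R): R=OWRR U=GOYY F=GGYB D=RWYW B=BWGB
After move 6 (F'): F=GBGY U=GOOR R=WWRR D=RBYW L=OYOY
After move 7 (R): R=RWRW U=GBOY F=GBGW D=RGYB B=RWOB
Query: B face = RWOB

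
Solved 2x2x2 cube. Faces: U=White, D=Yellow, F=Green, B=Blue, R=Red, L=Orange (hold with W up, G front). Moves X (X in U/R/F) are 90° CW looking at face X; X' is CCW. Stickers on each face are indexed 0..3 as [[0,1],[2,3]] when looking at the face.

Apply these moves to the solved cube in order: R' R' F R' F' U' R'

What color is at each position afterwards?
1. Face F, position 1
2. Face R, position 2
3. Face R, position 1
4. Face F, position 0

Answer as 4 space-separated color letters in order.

Answer: W Y Y O

Derivation:
After move 1 (R'): R=RRRR U=WBWB F=GWGW D=YGYG B=YBYB
After move 2 (R'): R=RRRR U=WYWY F=GBGB D=YWYW B=GBGB
After move 3 (F): F=GGBB U=WYOO R=WRYR D=RRYW L=OYOW
After move 4 (R'): R=RRWY U=WGOG F=GYBO D=RGYB B=WBRB
After move 5 (F'): F=YOGB U=WGRW R=GRRY D=YWYB L=OGOO
After move 6 (U'): U=GWWR F=OGGB R=YORY B=GRRB L=WBOO
After move 7 (R'): R=OYYR U=GRWG F=OWGR D=YGYB B=BRWB
Query 1: F[1] = W
Query 2: R[2] = Y
Query 3: R[1] = Y
Query 4: F[0] = O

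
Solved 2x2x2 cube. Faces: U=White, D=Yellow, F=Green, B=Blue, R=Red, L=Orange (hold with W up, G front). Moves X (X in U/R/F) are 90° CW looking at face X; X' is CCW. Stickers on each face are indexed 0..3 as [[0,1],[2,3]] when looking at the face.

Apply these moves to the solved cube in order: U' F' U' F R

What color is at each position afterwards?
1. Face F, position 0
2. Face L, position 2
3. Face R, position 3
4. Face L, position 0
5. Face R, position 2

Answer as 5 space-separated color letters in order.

After move 1 (U'): U=WWWW F=OOGG R=GGRR B=RRBB L=BBOO
After move 2 (F'): F=OGOG U=WWGR R=YGYR D=BOYY L=BWOW
After move 3 (U'): U=WRWG F=BWOG R=OGYR B=YGBB L=RROW
After move 4 (F): F=OBGW U=WRWR R=WGGR D=YOYY L=RBOO
After move 5 (R): R=GWRG U=WBWW F=OOGY D=YBYY B=RGRB
Query 1: F[0] = O
Query 2: L[2] = O
Query 3: R[3] = G
Query 4: L[0] = R
Query 5: R[2] = R

Answer: O O G R R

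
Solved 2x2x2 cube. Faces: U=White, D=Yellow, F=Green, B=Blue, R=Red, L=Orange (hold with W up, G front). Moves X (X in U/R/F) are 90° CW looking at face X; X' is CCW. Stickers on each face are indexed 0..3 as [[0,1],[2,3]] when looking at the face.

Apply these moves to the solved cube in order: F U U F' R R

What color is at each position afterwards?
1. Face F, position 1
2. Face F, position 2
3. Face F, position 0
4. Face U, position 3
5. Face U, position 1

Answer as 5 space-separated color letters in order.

After move 1 (F): F=GGGG U=WWOO R=WRWR D=RRYY L=OYOY
After move 2 (U): U=OWOW F=WRGG R=BBWR B=OYBB L=GGOY
After move 3 (U): U=OOWW F=BBGG R=OYWR B=GGBB L=WROY
After move 4 (F'): F=BGBG U=OOOW R=RYRR D=RYYY L=WWOW
After move 5 (R): R=RRRY U=OGOG F=BYBY D=RBYG B=WGOB
After move 6 (R): R=RRYR U=OYOY F=BBBG D=ROYW B=GGGB
Query 1: F[1] = B
Query 2: F[2] = B
Query 3: F[0] = B
Query 4: U[3] = Y
Query 5: U[1] = Y

Answer: B B B Y Y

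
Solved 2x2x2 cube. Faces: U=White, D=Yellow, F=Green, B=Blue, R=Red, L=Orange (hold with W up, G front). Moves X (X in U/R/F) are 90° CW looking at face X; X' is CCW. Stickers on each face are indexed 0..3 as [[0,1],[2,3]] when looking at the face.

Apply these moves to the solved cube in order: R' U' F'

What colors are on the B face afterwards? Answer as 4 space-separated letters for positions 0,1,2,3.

After move 1 (R'): R=RRRR U=WBWB F=GWGW D=YGYG B=YBYB
After move 2 (U'): U=BBWW F=OOGW R=GWRR B=RRYB L=YBOO
After move 3 (F'): F=OWOG U=BBGR R=GWYR D=BOYG L=YWOW
Query: B face = RRYB

Answer: R R Y B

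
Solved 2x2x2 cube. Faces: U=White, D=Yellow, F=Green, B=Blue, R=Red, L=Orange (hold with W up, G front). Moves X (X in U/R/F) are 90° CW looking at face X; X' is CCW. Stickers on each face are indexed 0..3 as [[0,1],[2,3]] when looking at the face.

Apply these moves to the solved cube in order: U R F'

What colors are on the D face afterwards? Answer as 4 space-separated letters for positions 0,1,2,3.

After move 1 (U): U=WWWW F=RRGG R=BBRR B=OOBB L=GGOO
After move 2 (R): R=RBRB U=WRWG F=RYGY D=YBYO B=WOWB
After move 3 (F'): F=YYRG U=WRRR R=BBYB D=GOYO L=GGOW
Query: D face = GOYO

Answer: G O Y O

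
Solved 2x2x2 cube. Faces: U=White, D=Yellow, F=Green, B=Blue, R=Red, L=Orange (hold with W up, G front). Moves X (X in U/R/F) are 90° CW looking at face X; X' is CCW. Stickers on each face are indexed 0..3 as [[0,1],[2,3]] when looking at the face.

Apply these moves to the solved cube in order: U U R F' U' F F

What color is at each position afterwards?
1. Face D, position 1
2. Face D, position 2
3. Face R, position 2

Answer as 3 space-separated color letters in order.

After move 1 (U): U=WWWW F=RRGG R=BBRR B=OOBB L=GGOO
After move 2 (U): U=WWWW F=BBGG R=OORR B=GGBB L=RROO
After move 3 (R): R=RORO U=WBWG F=BYGY D=YBYG B=WGWB
After move 4 (F'): F=YYBG U=WBRR R=BOYO D=ROYG L=RGOW
After move 5 (U'): U=BRWR F=RGBG R=YYYO B=BOWB L=WGOW
After move 6 (F): F=BRGG U=BRWG R=WYRO D=YYYG L=WROO
After move 7 (F): F=GBGR U=BROR R=WYGO D=RWYG L=WYOY
Query 1: D[1] = W
Query 2: D[2] = Y
Query 3: R[2] = G

Answer: W Y G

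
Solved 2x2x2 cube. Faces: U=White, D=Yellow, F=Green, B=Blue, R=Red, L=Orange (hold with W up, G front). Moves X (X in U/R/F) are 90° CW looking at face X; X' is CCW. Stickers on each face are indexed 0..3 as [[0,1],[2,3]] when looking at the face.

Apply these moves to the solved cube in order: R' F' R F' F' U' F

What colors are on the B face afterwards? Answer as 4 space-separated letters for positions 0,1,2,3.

Answer: W G B B

Derivation:
After move 1 (R'): R=RRRR U=WBWB F=GWGW D=YGYG B=YBYB
After move 2 (F'): F=WWGG U=WBRR R=GRYR D=OOYG L=OBOW
After move 3 (R): R=YGRR U=WWRG F=WOGG D=OYYY B=RBBB
After move 4 (F'): F=OGWG U=WWYR R=YGOR D=BWYY L=OGOR
After move 5 (F'): F=GGOW U=WWYO R=WGBR D=GRYY L=OROY
After move 6 (U'): U=WOWY F=OROW R=GGBR B=WGBB L=RBOY
After move 7 (F): F=OOWR U=WOYB R=WGYR D=BGYY L=RGOR
Query: B face = WGBB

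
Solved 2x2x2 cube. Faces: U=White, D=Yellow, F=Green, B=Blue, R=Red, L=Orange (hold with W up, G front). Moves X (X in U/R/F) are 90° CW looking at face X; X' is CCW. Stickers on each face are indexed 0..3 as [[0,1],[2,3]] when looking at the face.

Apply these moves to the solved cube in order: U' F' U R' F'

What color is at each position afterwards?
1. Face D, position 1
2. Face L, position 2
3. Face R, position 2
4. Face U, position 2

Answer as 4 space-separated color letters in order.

After move 1 (U'): U=WWWW F=OOGG R=GGRR B=RRBB L=BBOO
After move 2 (F'): F=OGOG U=WWGR R=YGYR D=BOYY L=BWOW
After move 3 (U): U=GWRW F=YGOG R=RRYR B=BWBB L=OGOW
After move 4 (R'): R=RRRY U=GBRB F=YWOW D=BGYG B=YWOB
After move 5 (F'): F=WWYO U=GBRR R=GRBY D=GWYG L=OBOR
Query 1: D[1] = W
Query 2: L[2] = O
Query 3: R[2] = B
Query 4: U[2] = R

Answer: W O B R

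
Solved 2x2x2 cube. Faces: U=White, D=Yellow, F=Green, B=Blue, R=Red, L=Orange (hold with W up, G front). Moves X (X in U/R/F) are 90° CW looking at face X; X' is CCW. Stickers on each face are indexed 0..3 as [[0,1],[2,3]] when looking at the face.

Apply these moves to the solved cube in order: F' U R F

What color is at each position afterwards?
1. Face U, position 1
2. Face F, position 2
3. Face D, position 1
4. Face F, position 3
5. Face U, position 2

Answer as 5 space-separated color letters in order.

After move 1 (F'): F=GGGG U=WWRR R=YRYR D=OOYY L=OWOW
After move 2 (U): U=RWRW F=YRGG R=BBYR B=OWBB L=GGOW
After move 3 (R): R=YBRB U=RRRG F=YOGY D=OBYO B=WWWB
After move 4 (F): F=GYYO U=RRWG R=RBGB D=RYYO L=GOOB
Query 1: U[1] = R
Query 2: F[2] = Y
Query 3: D[1] = Y
Query 4: F[3] = O
Query 5: U[2] = W

Answer: R Y Y O W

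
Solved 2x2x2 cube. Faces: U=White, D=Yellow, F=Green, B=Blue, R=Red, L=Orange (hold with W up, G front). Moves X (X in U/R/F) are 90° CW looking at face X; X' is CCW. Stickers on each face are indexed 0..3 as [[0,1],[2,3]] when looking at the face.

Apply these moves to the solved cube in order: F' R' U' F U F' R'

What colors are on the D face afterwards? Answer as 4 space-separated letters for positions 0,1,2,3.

After move 1 (F'): F=GGGG U=WWRR R=YRYR D=OOYY L=OWOW
After move 2 (R'): R=RRYY U=WBRB F=GWGR D=OGYG B=YBOB
After move 3 (U'): U=BBWR F=OWGR R=GWYY B=RROB L=YBOW
After move 4 (F): F=GORW U=BBWB R=WWRY D=YGYG L=YOOG
After move 5 (U): U=WBBB F=WWRW R=RRRY B=YOOB L=GOOG
After move 6 (F'): F=WWWR U=WBRR R=GRYY D=OGYG L=GBOB
After move 7 (R'): R=RYGY U=WORY F=WBWR D=OWYR B=GOGB
Query: D face = OWYR

Answer: O W Y R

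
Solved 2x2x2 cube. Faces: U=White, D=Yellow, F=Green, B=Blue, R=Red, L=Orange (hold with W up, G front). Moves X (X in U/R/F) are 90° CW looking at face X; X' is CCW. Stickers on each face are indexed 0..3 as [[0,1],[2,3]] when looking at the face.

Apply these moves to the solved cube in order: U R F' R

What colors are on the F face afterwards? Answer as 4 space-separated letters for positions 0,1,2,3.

Answer: Y O R O

Derivation:
After move 1 (U): U=WWWW F=RRGG R=BBRR B=OOBB L=GGOO
After move 2 (R): R=RBRB U=WRWG F=RYGY D=YBYO B=WOWB
After move 3 (F'): F=YYRG U=WRRR R=BBYB D=GOYO L=GGOW
After move 4 (R): R=YBBB U=WYRG F=YORO D=GWYW B=RORB
Query: F face = YORO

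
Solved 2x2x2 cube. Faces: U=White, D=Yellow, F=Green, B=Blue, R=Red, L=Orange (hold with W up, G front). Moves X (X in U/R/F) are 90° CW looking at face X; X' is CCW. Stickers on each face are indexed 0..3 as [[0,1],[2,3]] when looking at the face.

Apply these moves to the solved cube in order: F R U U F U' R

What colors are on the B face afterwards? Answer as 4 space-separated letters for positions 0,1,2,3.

Answer: Y Y W B

Derivation:
After move 1 (F): F=GGGG U=WWOO R=WRWR D=RRYY L=OYOY
After move 2 (R): R=WWRR U=WGOG F=GRGY D=RBYB B=OBWB
After move 3 (U): U=OWGG F=WWGY R=OBRR B=OYWB L=GROY
After move 4 (U): U=GOGW F=OBGY R=OYRR B=GRWB L=WWOY
After move 5 (F): F=GOYB U=GOYW R=GYWR D=ROYB L=WROB
After move 6 (U'): U=OWGY F=WRYB R=GOWR B=GYWB L=GROB
After move 7 (R): R=WGRO U=ORGB F=WOYB D=RWYG B=YYWB
Query: B face = YYWB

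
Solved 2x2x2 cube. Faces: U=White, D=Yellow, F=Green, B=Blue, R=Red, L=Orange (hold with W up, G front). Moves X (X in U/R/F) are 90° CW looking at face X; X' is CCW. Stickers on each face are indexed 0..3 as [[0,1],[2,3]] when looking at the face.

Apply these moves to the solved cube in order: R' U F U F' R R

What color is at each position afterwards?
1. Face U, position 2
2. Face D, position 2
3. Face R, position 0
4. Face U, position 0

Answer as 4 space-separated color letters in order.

Answer: O Y R O

Derivation:
After move 1 (R'): R=RRRR U=WBWB F=GWGW D=YGYG B=YBYB
After move 2 (U): U=WWBB F=RRGW R=YBRR B=OOYB L=GWOO
After move 3 (F): F=GRWR U=WWOW R=BBBR D=RYYG L=GYOG
After move 4 (U): U=OWWW F=BBWR R=OOBR B=GYYB L=GROG
After move 5 (F'): F=BRBW U=OWOB R=YORR D=RGYG L=GWOW
After move 6 (R): R=RYRO U=OROW F=BGBG D=RYYG B=BYWB
After move 7 (R): R=RROY U=OGOG F=BYBG D=RWYB B=WYRB
Query 1: U[2] = O
Query 2: D[2] = Y
Query 3: R[0] = R
Query 4: U[0] = O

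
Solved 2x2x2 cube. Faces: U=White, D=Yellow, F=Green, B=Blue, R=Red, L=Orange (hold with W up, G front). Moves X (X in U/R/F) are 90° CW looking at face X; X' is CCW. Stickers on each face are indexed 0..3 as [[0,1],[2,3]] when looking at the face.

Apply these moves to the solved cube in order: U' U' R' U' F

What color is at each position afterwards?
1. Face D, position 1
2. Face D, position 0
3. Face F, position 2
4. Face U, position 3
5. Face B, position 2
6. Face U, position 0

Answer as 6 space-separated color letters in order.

After move 1 (U'): U=WWWW F=OOGG R=GGRR B=RRBB L=BBOO
After move 2 (U'): U=WWWW F=BBGG R=OORR B=GGBB L=RROO
After move 3 (R'): R=OROR U=WBWG F=BWGW D=YBYG B=YGYB
After move 4 (U'): U=BGWW F=RRGW R=BWOR B=ORYB L=YGOO
After move 5 (F): F=GRWR U=BGOG R=WWWR D=OBYG L=YYOB
Query 1: D[1] = B
Query 2: D[0] = O
Query 3: F[2] = W
Query 4: U[3] = G
Query 5: B[2] = Y
Query 6: U[0] = B

Answer: B O W G Y B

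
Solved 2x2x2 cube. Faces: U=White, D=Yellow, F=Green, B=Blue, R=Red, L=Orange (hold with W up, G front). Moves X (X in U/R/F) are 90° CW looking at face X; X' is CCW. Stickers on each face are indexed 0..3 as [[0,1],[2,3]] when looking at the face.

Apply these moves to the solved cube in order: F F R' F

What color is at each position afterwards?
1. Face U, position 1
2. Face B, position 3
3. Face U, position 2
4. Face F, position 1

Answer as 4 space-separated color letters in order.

Answer: B B R G

Derivation:
After move 1 (F): F=GGGG U=WWOO R=WRWR D=RRYY L=OYOY
After move 2 (F): F=GGGG U=WWYY R=OROR D=WWYY L=OROR
After move 3 (R'): R=RROO U=WBYB F=GWGY D=WGYG B=YBWB
After move 4 (F): F=GGYW U=WBRR R=YRBO D=ORYG L=OWOG
Query 1: U[1] = B
Query 2: B[3] = B
Query 3: U[2] = R
Query 4: F[1] = G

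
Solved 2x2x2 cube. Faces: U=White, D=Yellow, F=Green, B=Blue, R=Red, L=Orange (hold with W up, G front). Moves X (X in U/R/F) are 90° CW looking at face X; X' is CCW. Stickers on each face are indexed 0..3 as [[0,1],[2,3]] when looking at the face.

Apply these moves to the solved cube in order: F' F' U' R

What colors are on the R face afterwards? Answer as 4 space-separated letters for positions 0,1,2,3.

After move 1 (F'): F=GGGG U=WWRR R=YRYR D=OOYY L=OWOW
After move 2 (F'): F=GGGG U=WWYY R=OROR D=WWYY L=OROR
After move 3 (U'): U=WYWY F=ORGG R=GGOR B=ORBB L=BBOR
After move 4 (R): R=OGRG U=WRWG F=OWGY D=WBYO B=YRYB
Query: R face = OGRG

Answer: O G R G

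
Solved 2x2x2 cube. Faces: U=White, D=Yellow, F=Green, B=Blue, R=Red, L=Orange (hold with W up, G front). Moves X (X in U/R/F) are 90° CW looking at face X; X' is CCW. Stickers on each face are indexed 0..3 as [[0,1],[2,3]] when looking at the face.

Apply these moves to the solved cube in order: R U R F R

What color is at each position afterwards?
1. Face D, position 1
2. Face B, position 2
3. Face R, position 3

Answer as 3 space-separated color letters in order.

Answer: W R W

Derivation:
After move 1 (R): R=RRRR U=WGWG F=GYGY D=YBYB B=WBWB
After move 2 (U): U=WWGG F=RRGY R=WBRR B=OOWB L=GYOO
After move 3 (R): R=RWRB U=WRGY F=RBGB D=YWYO B=GOWB
After move 4 (F): F=GRBB U=WROY R=GWYB D=RRYO L=GYOW
After move 5 (R): R=YGBW U=WROB F=GRBO D=RWYG B=YORB
Query 1: D[1] = W
Query 2: B[2] = R
Query 3: R[3] = W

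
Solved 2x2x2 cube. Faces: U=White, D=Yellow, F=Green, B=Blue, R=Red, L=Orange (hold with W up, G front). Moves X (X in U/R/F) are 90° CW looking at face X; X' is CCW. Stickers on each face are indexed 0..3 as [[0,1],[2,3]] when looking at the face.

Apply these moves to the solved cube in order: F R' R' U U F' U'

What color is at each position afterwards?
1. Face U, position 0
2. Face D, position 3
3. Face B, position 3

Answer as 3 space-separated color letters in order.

After move 1 (F): F=GGGG U=WWOO R=WRWR D=RRYY L=OYOY
After move 2 (R'): R=RRWW U=WBOB F=GWGO D=RGYG B=YBRB
After move 3 (R'): R=RWRW U=WROY F=GBGB D=RWYO B=GBGB
After move 4 (U): U=OWYR F=RWGB R=GBRW B=OYGB L=GBOY
After move 5 (U): U=YORW F=GBGB R=OYRW B=GBGB L=RWOY
After move 6 (F'): F=BBGG U=YOOR R=WYRW D=WYYO L=RWOR
After move 7 (U'): U=ORYO F=RWGG R=BBRW B=WYGB L=GBOR
Query 1: U[0] = O
Query 2: D[3] = O
Query 3: B[3] = B

Answer: O O B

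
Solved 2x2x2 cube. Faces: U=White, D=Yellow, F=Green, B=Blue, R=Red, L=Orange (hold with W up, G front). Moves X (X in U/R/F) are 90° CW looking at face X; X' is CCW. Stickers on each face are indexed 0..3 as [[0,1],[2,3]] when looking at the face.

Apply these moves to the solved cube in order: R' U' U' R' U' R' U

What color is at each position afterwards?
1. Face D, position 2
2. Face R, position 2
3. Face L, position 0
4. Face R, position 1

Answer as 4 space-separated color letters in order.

After move 1 (R'): R=RRRR U=WBWB F=GWGW D=YGYG B=YBYB
After move 2 (U'): U=BBWW F=OOGW R=GWRR B=RRYB L=YBOO
After move 3 (U'): U=BWBW F=YBGW R=OORR B=GWYB L=RROO
After move 4 (R'): R=OROR U=BYBG F=YWGW D=YBYW B=GWGB
After move 5 (U'): U=YGBB F=RRGW R=YWOR B=ORGB L=GWOO
After move 6 (R'): R=WRYO U=YGBO F=RGGB D=YRYW B=WRBB
After move 7 (U): U=BYOG F=WRGB R=WRYO B=GWBB L=RGOO
Query 1: D[2] = Y
Query 2: R[2] = Y
Query 3: L[0] = R
Query 4: R[1] = R

Answer: Y Y R R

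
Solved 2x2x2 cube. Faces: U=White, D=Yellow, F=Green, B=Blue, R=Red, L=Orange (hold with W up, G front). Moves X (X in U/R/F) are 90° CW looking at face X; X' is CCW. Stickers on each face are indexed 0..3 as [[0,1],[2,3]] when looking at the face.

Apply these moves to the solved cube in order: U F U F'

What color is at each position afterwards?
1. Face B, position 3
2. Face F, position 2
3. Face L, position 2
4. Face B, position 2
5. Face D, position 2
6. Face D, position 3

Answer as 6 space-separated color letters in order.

After move 1 (U): U=WWWW F=RRGG R=BBRR B=OOBB L=GGOO
After move 2 (F): F=GRGR U=WWOG R=WBWR D=RBYY L=GYOY
After move 3 (U): U=OWGW F=WBGR R=OOWR B=GYBB L=GROY
After move 4 (F'): F=BRWG U=OWOW R=BORR D=RYYY L=GWOG
Query 1: B[3] = B
Query 2: F[2] = W
Query 3: L[2] = O
Query 4: B[2] = B
Query 5: D[2] = Y
Query 6: D[3] = Y

Answer: B W O B Y Y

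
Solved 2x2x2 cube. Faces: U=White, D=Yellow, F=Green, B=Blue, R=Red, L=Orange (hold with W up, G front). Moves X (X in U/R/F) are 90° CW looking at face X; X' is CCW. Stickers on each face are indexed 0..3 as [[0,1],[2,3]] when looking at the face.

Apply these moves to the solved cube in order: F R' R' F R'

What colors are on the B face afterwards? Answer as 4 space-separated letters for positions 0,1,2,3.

After move 1 (F): F=GGGG U=WWOO R=WRWR D=RRYY L=OYOY
After move 2 (R'): R=RRWW U=WBOB F=GWGO D=RGYG B=YBRB
After move 3 (R'): R=RWRW U=WROY F=GBGB D=RWYO B=GBGB
After move 4 (F): F=GGBB U=WRYY R=OWYW D=RRYO L=OROW
After move 5 (R'): R=WWOY U=WGYG F=GRBY D=RGYB B=OBRB
Query: B face = OBRB

Answer: O B R B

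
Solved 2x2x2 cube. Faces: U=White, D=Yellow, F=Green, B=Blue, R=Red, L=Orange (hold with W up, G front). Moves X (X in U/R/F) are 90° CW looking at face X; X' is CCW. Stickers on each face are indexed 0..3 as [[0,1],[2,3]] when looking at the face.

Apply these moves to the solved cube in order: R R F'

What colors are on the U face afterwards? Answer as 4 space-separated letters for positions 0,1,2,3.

After move 1 (R): R=RRRR U=WGWG F=GYGY D=YBYB B=WBWB
After move 2 (R): R=RRRR U=WYWY F=GBGB D=YWYW B=GBGB
After move 3 (F'): F=BBGG U=WYRR R=WRYR D=OOYW L=OYOW
Query: U face = WYRR

Answer: W Y R R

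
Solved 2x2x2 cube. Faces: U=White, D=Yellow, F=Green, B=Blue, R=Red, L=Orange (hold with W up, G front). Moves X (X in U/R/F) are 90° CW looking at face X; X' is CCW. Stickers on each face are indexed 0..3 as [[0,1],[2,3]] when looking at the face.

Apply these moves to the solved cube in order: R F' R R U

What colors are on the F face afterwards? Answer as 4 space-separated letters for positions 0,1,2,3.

After move 1 (R): R=RRRR U=WGWG F=GYGY D=YBYB B=WBWB
After move 2 (F'): F=YYGG U=WGRR R=BRYR D=OOYB L=OGOW
After move 3 (R): R=YBRR U=WYRG F=YOGB D=OWYW B=RBGB
After move 4 (R): R=RYRB U=WORB F=YWGW D=OGYR B=GBYB
After move 5 (U): U=RWBO F=RYGW R=GBRB B=OGYB L=YWOW
Query: F face = RYGW

Answer: R Y G W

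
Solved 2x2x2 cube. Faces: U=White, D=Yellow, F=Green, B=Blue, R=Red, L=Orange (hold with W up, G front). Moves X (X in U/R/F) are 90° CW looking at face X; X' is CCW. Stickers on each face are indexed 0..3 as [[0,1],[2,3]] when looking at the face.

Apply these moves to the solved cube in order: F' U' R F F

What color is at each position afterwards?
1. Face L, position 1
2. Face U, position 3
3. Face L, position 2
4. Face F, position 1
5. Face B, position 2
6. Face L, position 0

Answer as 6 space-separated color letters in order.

After move 1 (F'): F=GGGG U=WWRR R=YRYR D=OOYY L=OWOW
After move 2 (U'): U=WRWR F=OWGG R=GGYR B=YRBB L=BBOW
After move 3 (R): R=YGRG U=WWWG F=OOGY D=OBYY B=RRRB
After move 4 (F): F=GOYO U=WWWB R=WGGG D=RYYY L=BOOB
After move 5 (F): F=YGOO U=WWBO R=WGBG D=GWYY L=BROY
Query 1: L[1] = R
Query 2: U[3] = O
Query 3: L[2] = O
Query 4: F[1] = G
Query 5: B[2] = R
Query 6: L[0] = B

Answer: R O O G R B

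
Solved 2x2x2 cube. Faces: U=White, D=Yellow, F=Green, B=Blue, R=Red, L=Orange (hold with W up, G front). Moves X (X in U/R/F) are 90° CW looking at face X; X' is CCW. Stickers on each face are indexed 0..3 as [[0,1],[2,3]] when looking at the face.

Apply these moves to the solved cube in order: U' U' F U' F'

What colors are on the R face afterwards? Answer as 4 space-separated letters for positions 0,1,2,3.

Answer: O B R R

Derivation:
After move 1 (U'): U=WWWW F=OOGG R=GGRR B=RRBB L=BBOO
After move 2 (U'): U=WWWW F=BBGG R=OORR B=GGBB L=RROO
After move 3 (F): F=GBGB U=WWOR R=WOWR D=ROYY L=RYOY
After move 4 (U'): U=WRWO F=RYGB R=GBWR B=WOBB L=GGOY
After move 5 (F'): F=YBRG U=WRGW R=OBRR D=GYYY L=GOOW
Query: R face = OBRR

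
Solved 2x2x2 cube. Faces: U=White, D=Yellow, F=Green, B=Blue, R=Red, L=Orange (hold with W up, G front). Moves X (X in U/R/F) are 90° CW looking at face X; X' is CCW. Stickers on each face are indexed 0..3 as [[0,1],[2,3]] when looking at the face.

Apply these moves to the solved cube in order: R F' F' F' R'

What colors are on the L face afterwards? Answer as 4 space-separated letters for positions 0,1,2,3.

Answer: O Y O B

Derivation:
After move 1 (R): R=RRRR U=WGWG F=GYGY D=YBYB B=WBWB
After move 2 (F'): F=YYGG U=WGRR R=BRYR D=OOYB L=OGOW
After move 3 (F'): F=YGYG U=WGBY R=OROR D=GWYB L=OROR
After move 4 (F'): F=GGYY U=WGOO R=WRGR D=RRYB L=OYOB
After move 5 (R'): R=RRWG U=WWOW F=GGYO D=RGYY B=BBRB
Query: L face = OYOB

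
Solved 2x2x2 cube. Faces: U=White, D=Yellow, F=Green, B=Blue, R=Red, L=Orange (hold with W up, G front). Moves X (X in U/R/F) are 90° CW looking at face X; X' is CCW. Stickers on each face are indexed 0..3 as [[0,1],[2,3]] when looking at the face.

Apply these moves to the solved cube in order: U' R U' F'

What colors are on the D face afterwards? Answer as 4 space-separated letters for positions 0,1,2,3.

After move 1 (U'): U=WWWW F=OOGG R=GGRR B=RRBB L=BBOO
After move 2 (R): R=RGRG U=WOWG F=OYGY D=YBYR B=WRWB
After move 3 (U'): U=OGWW F=BBGY R=OYRG B=RGWB L=WROO
After move 4 (F'): F=BYBG U=OGOR R=BYYG D=ROYR L=WWOW
Query: D face = ROYR

Answer: R O Y R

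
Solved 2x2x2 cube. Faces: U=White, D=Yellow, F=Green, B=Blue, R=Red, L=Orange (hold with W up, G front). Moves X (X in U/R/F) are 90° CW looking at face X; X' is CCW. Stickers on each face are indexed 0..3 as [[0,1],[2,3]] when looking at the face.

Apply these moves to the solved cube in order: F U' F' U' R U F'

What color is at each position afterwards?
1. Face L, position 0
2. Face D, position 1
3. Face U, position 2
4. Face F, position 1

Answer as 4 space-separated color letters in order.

Answer: B W G Y

Derivation:
After move 1 (F): F=GGGG U=WWOO R=WRWR D=RRYY L=OYOY
After move 2 (U'): U=WOWO F=OYGG R=GGWR B=WRBB L=BBOY
After move 3 (F'): F=YGOG U=WOGW R=RGRR D=BYYY L=BOOW
After move 4 (U'): U=OWWG F=BOOG R=YGRR B=RGBB L=WROW
After move 5 (R): R=RYRG U=OOWG F=BYOY D=BBYR B=GGWB
After move 6 (U): U=WOGO F=RYOY R=GGRG B=WRWB L=BYOW
After move 7 (F'): F=YYRO U=WOGR R=BGBG D=YWYR L=BOOG
Query 1: L[0] = B
Query 2: D[1] = W
Query 3: U[2] = G
Query 4: F[1] = Y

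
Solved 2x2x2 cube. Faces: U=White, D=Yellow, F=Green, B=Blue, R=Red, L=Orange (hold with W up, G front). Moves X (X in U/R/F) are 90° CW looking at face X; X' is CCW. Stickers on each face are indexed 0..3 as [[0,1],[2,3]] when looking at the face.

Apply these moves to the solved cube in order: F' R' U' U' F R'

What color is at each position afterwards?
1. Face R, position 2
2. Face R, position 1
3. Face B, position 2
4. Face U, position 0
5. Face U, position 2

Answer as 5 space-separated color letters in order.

After move 1 (F'): F=GGGG U=WWRR R=YRYR D=OOYY L=OWOW
After move 2 (R'): R=RRYY U=WBRB F=GWGR D=OGYG B=YBOB
After move 3 (U'): U=BBWR F=OWGR R=GWYY B=RROB L=YBOW
After move 4 (U'): U=BRBW F=YBGR R=OWYY B=GWOB L=RROW
After move 5 (F): F=GYRB U=BRWR R=BWWY D=YOYG L=ROOG
After move 6 (R'): R=WYBW U=BOWG F=GRRR D=YYYB B=GWOB
Query 1: R[2] = B
Query 2: R[1] = Y
Query 3: B[2] = O
Query 4: U[0] = B
Query 5: U[2] = W

Answer: B Y O B W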